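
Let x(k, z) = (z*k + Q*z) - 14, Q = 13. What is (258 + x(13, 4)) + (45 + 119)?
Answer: 512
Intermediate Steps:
x(k, z) = -14 + 13*z + k*z (x(k, z) = (z*k + 13*z) - 14 = (k*z + 13*z) - 14 = (13*z + k*z) - 14 = -14 + 13*z + k*z)
(258 + x(13, 4)) + (45 + 119) = (258 + (-14 + 13*4 + 13*4)) + (45 + 119) = (258 + (-14 + 52 + 52)) + 164 = (258 + 90) + 164 = 348 + 164 = 512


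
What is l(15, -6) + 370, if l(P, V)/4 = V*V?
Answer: 514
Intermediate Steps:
l(P, V) = 4*V**2 (l(P, V) = 4*(V*V) = 4*V**2)
l(15, -6) + 370 = 4*(-6)**2 + 370 = 4*36 + 370 = 144 + 370 = 514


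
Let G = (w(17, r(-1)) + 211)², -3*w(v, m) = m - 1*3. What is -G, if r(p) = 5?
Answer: -398161/9 ≈ -44240.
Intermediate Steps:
w(v, m) = 1 - m/3 (w(v, m) = -(m - 1*3)/3 = -(m - 3)/3 = -(-3 + m)/3 = 1 - m/3)
G = 398161/9 (G = ((1 - ⅓*5) + 211)² = ((1 - 5/3) + 211)² = (-⅔ + 211)² = (631/3)² = 398161/9 ≈ 44240.)
-G = -1*398161/9 = -398161/9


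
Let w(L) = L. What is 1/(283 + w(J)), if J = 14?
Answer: 1/297 ≈ 0.0033670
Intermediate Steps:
1/(283 + w(J)) = 1/(283 + 14) = 1/297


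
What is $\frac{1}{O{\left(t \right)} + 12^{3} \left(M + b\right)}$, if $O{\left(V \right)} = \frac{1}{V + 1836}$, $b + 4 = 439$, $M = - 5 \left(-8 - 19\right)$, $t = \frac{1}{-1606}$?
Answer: $\frac{2948615}{2904267832006} \approx 1.0153 \cdot 10^{-6}$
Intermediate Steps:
$t = - \frac{1}{1606} \approx -0.00062266$
$M = 135$ ($M = \left(-5\right) \left(-27\right) = 135$)
$b = 435$ ($b = -4 + 439 = 435$)
$O{\left(V \right)} = \frac{1}{1836 + V}$
$\frac{1}{O{\left(t \right)} + 12^{3} \left(M + b\right)} = \frac{1}{\frac{1}{1836 - \frac{1}{1606}} + 12^{3} \left(135 + 435\right)} = \frac{1}{\frac{1}{\frac{2948615}{1606}} + 1728 \cdot 570} = \frac{1}{\frac{1606}{2948615} + 984960} = \frac{1}{\frac{2904267832006}{2948615}} = \frac{2948615}{2904267832006}$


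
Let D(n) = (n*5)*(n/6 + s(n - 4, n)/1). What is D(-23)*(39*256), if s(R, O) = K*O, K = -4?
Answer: -101229440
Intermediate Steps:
s(R, O) = -4*O
D(n) = -115*n²/6 (D(n) = (n*5)*(n/6 - 4*n/1) = (5*n)*(n*(⅙) - 4*n*1) = (5*n)*(n/6 - 4*n) = (5*n)*(-23*n/6) = -115*n²/6)
D(-23)*(39*256) = (-115/6*(-23)²)*(39*256) = -115/6*529*9984 = -60835/6*9984 = -101229440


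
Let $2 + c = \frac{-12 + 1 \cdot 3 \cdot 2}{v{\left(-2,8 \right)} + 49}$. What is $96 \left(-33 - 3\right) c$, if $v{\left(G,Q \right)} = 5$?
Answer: $7296$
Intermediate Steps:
$c = - \frac{19}{9}$ ($c = -2 + \frac{-12 + 1 \cdot 3 \cdot 2}{5 + 49} = -2 + \frac{-12 + 3 \cdot 2}{54} = -2 + \left(-12 + 6\right) \frac{1}{54} = -2 - \frac{1}{9} = - \frac{19}{9} \approx -2.1111$)
$96 \left(-33 - 3\right) c = 96 \left(-33 - 3\right) \left(- \frac{19}{9}\right) = 96 \left(-36\right) \left(- \frac{19}{9}\right) = \left(-3456\right) \left(- \frac{19}{9}\right) = 7296$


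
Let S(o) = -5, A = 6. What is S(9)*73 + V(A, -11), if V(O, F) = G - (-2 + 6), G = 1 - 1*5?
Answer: -373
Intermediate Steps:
G = -4 (G = 1 - 5 = -4)
V(O, F) = -8 (V(O, F) = -4 - (-2 + 6) = -4 - 1*4 = -4 - 4 = -8)
S(9)*73 + V(A, -11) = -5*73 - 8 = -365 - 8 = -373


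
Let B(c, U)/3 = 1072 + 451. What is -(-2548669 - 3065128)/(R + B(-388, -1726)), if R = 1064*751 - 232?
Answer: 5613797/803401 ≈ 6.9875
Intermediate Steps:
R = 798832 (R = 799064 - 232 = 798832)
B(c, U) = 4569 (B(c, U) = 3*(1072 + 451) = 3*1523 = 4569)
-(-2548669 - 3065128)/(R + B(-388, -1726)) = -(-2548669 - 3065128)/(798832 + 4569) = -(-5613797)/803401 = -1*(-5613797/803401) = 5613797/803401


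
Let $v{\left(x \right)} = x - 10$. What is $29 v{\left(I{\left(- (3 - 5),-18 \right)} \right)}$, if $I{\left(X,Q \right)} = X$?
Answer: $-232$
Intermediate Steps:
$v{\left(x \right)} = -10 + x$ ($v{\left(x \right)} = x - 10 = -10 + x$)
$29 v{\left(I{\left(- (3 - 5),-18 \right)} \right)} = 29 \left(-10 - \left(3 - 5\right)\right) = 29 \left(-10 - -2\right) = 29 \left(-10 + 2\right) = 29 \left(-8\right) = -232$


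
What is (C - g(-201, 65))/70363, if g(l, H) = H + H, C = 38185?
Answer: 38055/70363 ≈ 0.54084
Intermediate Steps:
g(l, H) = 2*H
(C - g(-201, 65))/70363 = (38185 - 2*65)/70363 = (38185 - 1*130)*(1/70363) = (38185 - 130)*(1/70363) = 38055*(1/70363) = 38055/70363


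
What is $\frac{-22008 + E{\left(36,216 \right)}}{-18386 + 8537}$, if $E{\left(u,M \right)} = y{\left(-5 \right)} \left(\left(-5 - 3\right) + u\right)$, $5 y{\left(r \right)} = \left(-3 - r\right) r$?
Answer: $\frac{3152}{1407} \approx 2.2402$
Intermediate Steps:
$y{\left(r \right)} = \frac{r \left(-3 - r\right)}{5}$ ($y{\left(r \right)} = \frac{\left(-3 - r\right) r}{5} = \frac{r \left(-3 - r\right)}{5}$)
$E{\left(u,M \right)} = 16 - 2 u$ ($E{\left(u,M \right)} = \left(- \frac{1}{5}\right) \left(-5\right) \left(3 - 5\right) \left(\left(-5 - 3\right) + u\right) = \left(- \frac{1}{5}\right) \left(-5\right) \left(-2\right) \left(-8 + u\right) = - 2 \left(-8 + u\right) = 16 - 2 u$)
$\frac{-22008 + E{\left(36,216 \right)}}{-18386 + 8537} = \frac{-22008 + \left(16 - 72\right)}{-18386 + 8537} = \frac{-22008 + \left(16 - 72\right)}{-9849} = \left(-22008 - 56\right) \left(- \frac{1}{9849}\right) = \left(-22064\right) \left(- \frac{1}{9849}\right) = \frac{3152}{1407}$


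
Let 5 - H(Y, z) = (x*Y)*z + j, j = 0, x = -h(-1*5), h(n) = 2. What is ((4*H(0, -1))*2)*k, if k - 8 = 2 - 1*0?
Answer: 400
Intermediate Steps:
x = -2 (x = -1*2 = -2)
k = 10 (k = 8 + (2 - 1*0) = 8 + (2 + 0) = 8 + 2 = 10)
H(Y, z) = 5 + 2*Y*z (H(Y, z) = 5 - ((-2*Y)*z + 0) = 5 - (-2*Y*z + 0) = 5 - (-2)*Y*z = 5 + 2*Y*z)
((4*H(0, -1))*2)*k = ((4*(5 + 2*0*(-1)))*2)*10 = ((4*(5 + 0))*2)*10 = ((4*5)*2)*10 = (20*2)*10 = 40*10 = 400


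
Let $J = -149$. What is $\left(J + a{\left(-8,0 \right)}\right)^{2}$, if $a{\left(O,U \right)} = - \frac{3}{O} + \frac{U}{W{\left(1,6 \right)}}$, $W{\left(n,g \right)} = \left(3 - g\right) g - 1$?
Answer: $\frac{1413721}{64} \approx 22089.0$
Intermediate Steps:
$W{\left(n,g \right)} = -1 + g \left(3 - g\right)$ ($W{\left(n,g \right)} = g \left(3 - g\right) - 1 = -1 + g \left(3 - g\right)$)
$a{\left(O,U \right)} = - \frac{3}{O} - \frac{U}{19}$ ($a{\left(O,U \right)} = - \frac{3}{O} + \frac{U}{-1 - 6^{2} + 3 \cdot 6} = - \frac{3}{O} + \frac{U}{-1 - 36 + 18} = - \frac{3}{O} + \frac{U}{-19} = - \frac{3}{O} + U \left(- \frac{1}{19}\right) = - \frac{3}{O} - \frac{U}{19}$)
$\left(J + a{\left(-8,0 \right)}\right)^{2} = \left(-149 - \frac{3}{-8}\right)^{2} = \left(-149 + \left(\left(-3\right) \left(- \frac{1}{8}\right) + 0\right)\right)^{2} = \left(-149 + \left(\frac{3}{8} + 0\right)\right)^{2} = \left(-149 + \frac{3}{8}\right)^{2} = \left(- \frac{1189}{8}\right)^{2} = \frac{1413721}{64}$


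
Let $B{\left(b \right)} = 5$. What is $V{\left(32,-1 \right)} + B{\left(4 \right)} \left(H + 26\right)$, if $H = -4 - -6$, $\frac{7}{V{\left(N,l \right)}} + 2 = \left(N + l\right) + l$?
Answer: $\frac{561}{4} \approx 140.25$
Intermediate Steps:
$V{\left(N,l \right)} = \frac{7}{-2 + N + 2 l}$ ($V{\left(N,l \right)} = \frac{7}{-2 + \left(\left(N + l\right) + l\right)} = \frac{7}{-2 + \left(N + 2 l\right)} = \frac{7}{-2 + N + 2 l}$)
$H = 2$ ($H = -4 + 6 = 2$)
$V{\left(32,-1 \right)} + B{\left(4 \right)} \left(H + 26\right) = \frac{7}{-2 + 32 + 2 \left(-1\right)} + 5 \left(2 + 26\right) = \frac{7}{-2 + 32 - 2} + 5 \cdot 28 = \frac{7}{28} + 140 = 7 \cdot \frac{1}{28} + 140 = \frac{1}{4} + 140 = \frac{561}{4}$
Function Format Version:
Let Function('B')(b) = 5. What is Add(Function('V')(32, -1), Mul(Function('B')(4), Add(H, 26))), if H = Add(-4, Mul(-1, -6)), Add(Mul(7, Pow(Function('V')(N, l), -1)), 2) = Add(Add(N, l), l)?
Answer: Rational(561, 4) ≈ 140.25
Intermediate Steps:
Function('V')(N, l) = Mul(7, Pow(Add(-2, N, Mul(2, l)), -1)) (Function('V')(N, l) = Mul(7, Pow(Add(-2, Add(Add(N, l), l)), -1)) = Mul(7, Pow(Add(-2, Add(N, Mul(2, l))), -1)) = Mul(7, Pow(Add(-2, N, Mul(2, l)), -1)))
H = 2 (H = Add(-4, 6) = 2)
Add(Function('V')(32, -1), Mul(Function('B')(4), Add(H, 26))) = Add(Mul(7, Pow(Add(-2, 32, Mul(2, -1)), -1)), Mul(5, Add(2, 26))) = Add(Mul(7, Pow(Add(-2, 32, -2), -1)), Mul(5, 28)) = Add(Mul(7, Pow(28, -1)), 140) = Add(Mul(7, Rational(1, 28)), 140) = Add(Rational(1, 4), 140) = Rational(561, 4)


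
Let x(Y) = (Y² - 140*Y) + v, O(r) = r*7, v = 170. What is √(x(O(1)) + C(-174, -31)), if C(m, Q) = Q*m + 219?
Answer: 2*√1213 ≈ 69.656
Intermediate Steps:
O(r) = 7*r
C(m, Q) = 219 + Q*m
x(Y) = 170 + Y² - 140*Y (x(Y) = (Y² - 140*Y) + 170 = 170 + Y² - 140*Y)
√(x(O(1)) + C(-174, -31)) = √((170 + (7*1)² - 980) + (219 - 31*(-174))) = √((170 + 7² - 140*7) + (219 + 5394)) = √((170 + 49 - 980) + 5613) = √(-761 + 5613) = √4852 = 2*√1213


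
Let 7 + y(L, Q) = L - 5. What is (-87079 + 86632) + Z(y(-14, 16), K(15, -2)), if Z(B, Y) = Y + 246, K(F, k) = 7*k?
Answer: -215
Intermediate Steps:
y(L, Q) = -12 + L (y(L, Q) = -7 + (L - 5) = -7 + (-5 + L) = -12 + L)
Z(B, Y) = 246 + Y
(-87079 + 86632) + Z(y(-14, 16), K(15, -2)) = (-87079 + 86632) + (246 + 7*(-2)) = -447 + (246 - 14) = -447 + 232 = -215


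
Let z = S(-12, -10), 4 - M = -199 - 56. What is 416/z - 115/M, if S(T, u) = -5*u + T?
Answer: 51687/4921 ≈ 10.503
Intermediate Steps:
M = 259 (M = 4 - (-199 - 56) = 4 - 1*(-255) = 4 + 255 = 259)
S(T, u) = T - 5*u
z = 38 (z = -12 - 5*(-10) = -12 + 50 = 38)
416/z - 115/M = 416/38 - 115/259 = 416*(1/38) - 115*1/259 = 208/19 - 115/259 = 51687/4921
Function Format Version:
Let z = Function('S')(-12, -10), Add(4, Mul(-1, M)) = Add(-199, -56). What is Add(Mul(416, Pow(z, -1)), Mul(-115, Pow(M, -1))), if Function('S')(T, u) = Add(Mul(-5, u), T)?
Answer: Rational(51687, 4921) ≈ 10.503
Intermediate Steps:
M = 259 (M = Add(4, Mul(-1, Add(-199, -56))) = Add(4, Mul(-1, -255)) = Add(4, 255) = 259)
Function('S')(T, u) = Add(T, Mul(-5, u))
z = 38 (z = Add(-12, Mul(-5, -10)) = Add(-12, 50) = 38)
Add(Mul(416, Pow(z, -1)), Mul(-115, Pow(M, -1))) = Add(Mul(416, Pow(38, -1)), Mul(-115, Pow(259, -1))) = Add(Mul(416, Rational(1, 38)), Mul(-115, Rational(1, 259))) = Add(Rational(208, 19), Rational(-115, 259)) = Rational(51687, 4921)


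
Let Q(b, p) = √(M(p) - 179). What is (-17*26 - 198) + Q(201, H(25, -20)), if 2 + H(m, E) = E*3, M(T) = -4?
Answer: -640 + I*√183 ≈ -640.0 + 13.528*I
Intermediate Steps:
H(m, E) = -2 + 3*E (H(m, E) = -2 + E*3 = -2 + 3*E)
Q(b, p) = I*√183 (Q(b, p) = √(-4 - 179) = √(-183) = I*√183)
(-17*26 - 198) + Q(201, H(25, -20)) = (-17*26 - 198) + I*√183 = (-442 - 198) + I*√183 = -640 + I*√183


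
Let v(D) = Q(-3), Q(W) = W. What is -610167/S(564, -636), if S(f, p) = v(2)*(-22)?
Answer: -203389/22 ≈ -9245.0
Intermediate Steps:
v(D) = -3
S(f, p) = 66 (S(f, p) = -3*(-22) = 66)
-610167/S(564, -636) = -610167/66 = -610167*1/66 = -203389/22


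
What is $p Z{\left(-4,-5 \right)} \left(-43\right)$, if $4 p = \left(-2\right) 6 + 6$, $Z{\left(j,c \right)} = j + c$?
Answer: $- \frac{1161}{2} \approx -580.5$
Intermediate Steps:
$Z{\left(j,c \right)} = c + j$
$p = - \frac{3}{2}$ ($p = \frac{\left(-2\right) 6 + 6}{4} = \frac{-12 + 6}{4} = \frac{1}{4} \left(-6\right) = - \frac{3}{2} \approx -1.5$)
$p Z{\left(-4,-5 \right)} \left(-43\right) = - \frac{3 \left(-5 - 4\right)}{2} \left(-43\right) = \left(- \frac{3}{2}\right) \left(-9\right) \left(-43\right) = \frac{27}{2} \left(-43\right) = - \frac{1161}{2}$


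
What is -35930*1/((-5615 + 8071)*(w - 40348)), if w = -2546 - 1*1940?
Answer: 17965/55056152 ≈ 0.00032630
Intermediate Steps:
w = -4486 (w = -2546 - 1940 = -4486)
-35930*1/((-5615 + 8071)*(w - 40348)) = -35930*1/((-5615 + 8071)*(-4486 - 40348)) = -35930/((-44834*2456)) = -35930/(-110112304) = -35930*(-1/110112304) = 17965/55056152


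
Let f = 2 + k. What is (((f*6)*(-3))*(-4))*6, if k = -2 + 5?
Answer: 2160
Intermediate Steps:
k = 3
f = 5 (f = 2 + 3 = 5)
(((f*6)*(-3))*(-4))*6 = (((5*6)*(-3))*(-4))*6 = ((30*(-3))*(-4))*6 = -90*(-4)*6 = 360*6 = 2160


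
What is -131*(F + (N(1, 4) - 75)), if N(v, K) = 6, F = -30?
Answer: 12969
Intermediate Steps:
-131*(F + (N(1, 4) - 75)) = -131*(-30 + (6 - 75)) = -131*(-30 - 69) = -131*(-99) = 12969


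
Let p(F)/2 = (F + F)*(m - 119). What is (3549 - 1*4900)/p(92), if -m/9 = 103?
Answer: 1351/384928 ≈ 0.0035097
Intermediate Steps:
m = -927 (m = -9*103 = -927)
p(F) = -4184*F (p(F) = 2*((F + F)*(-927 - 119)) = 2*((2*F)*(-1046)) = 2*(-2092*F) = -4184*F)
(3549 - 1*4900)/p(92) = (3549 - 1*4900)/((-4184*92)) = (3549 - 4900)/(-384928) = -1351*(-1/384928) = 1351/384928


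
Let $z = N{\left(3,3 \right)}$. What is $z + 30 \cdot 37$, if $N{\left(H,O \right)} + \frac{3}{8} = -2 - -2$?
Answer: $\frac{8877}{8} \approx 1109.6$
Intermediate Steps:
$N{\left(H,O \right)} = - \frac{3}{8}$ ($N{\left(H,O \right)} = - \frac{3}{8} - 0 = - \frac{3}{8} + \left(-2 + 2\right) = - \frac{3}{8} + 0 = - \frac{3}{8}$)
$z = - \frac{3}{8} \approx -0.375$
$z + 30 \cdot 37 = - \frac{3}{8} + 30 \cdot 37 = - \frac{3}{8} + 1110 = \frac{8877}{8}$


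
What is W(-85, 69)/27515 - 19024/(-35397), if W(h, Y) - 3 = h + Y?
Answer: 522985199/973948455 ≈ 0.53697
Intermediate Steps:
W(h, Y) = 3 + Y + h (W(h, Y) = 3 + (h + Y) = 3 + (Y + h) = 3 + Y + h)
W(-85, 69)/27515 - 19024/(-35397) = (3 + 69 - 85)/27515 - 19024/(-35397) = -13*1/27515 - 19024*(-1/35397) = -13/27515 + 19024/35397 = 522985199/973948455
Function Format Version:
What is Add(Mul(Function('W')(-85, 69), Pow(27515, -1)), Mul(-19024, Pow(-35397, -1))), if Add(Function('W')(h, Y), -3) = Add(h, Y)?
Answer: Rational(522985199, 973948455) ≈ 0.53697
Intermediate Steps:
Function('W')(h, Y) = Add(3, Y, h) (Function('W')(h, Y) = Add(3, Add(h, Y)) = Add(3, Add(Y, h)) = Add(3, Y, h))
Add(Mul(Function('W')(-85, 69), Pow(27515, -1)), Mul(-19024, Pow(-35397, -1))) = Add(Mul(Add(3, 69, -85), Pow(27515, -1)), Mul(-19024, Pow(-35397, -1))) = Add(Mul(-13, Rational(1, 27515)), Mul(-19024, Rational(-1, 35397))) = Add(Rational(-13, 27515), Rational(19024, 35397)) = Rational(522985199, 973948455)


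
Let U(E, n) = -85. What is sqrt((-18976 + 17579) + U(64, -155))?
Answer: I*sqrt(1482) ≈ 38.497*I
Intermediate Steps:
sqrt((-18976 + 17579) + U(64, -155)) = sqrt((-18976 + 17579) - 85) = sqrt(-1397 - 85) = sqrt(-1482) = I*sqrt(1482)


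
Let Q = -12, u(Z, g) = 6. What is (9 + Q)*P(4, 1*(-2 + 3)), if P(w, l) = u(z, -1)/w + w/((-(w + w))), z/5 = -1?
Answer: -3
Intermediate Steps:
z = -5 (z = 5*(-1) = -5)
P(w, l) = -½ + 6/w (P(w, l) = 6/w + w/((-(w + w))) = 6/w + w/((-2*w)) = 6/w + w*(-1/(2*w)) = 6/w - ½ = -½ + 6/w)
(9 + Q)*P(4, 1*(-2 + 3)) = (9 - 12)*((½)*(12 - 1*4)/4) = -3*(12 - 4)/(2*4) = -3*8/(2*4) = -3*1 = -3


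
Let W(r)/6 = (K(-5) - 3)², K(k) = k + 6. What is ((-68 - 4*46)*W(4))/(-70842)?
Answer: 1008/11807 ≈ 0.085373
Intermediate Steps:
K(k) = 6 + k
W(r) = 24 (W(r) = 6*((6 - 5) - 3)² = 6*(1 - 3)² = 6*(-2)² = 6*4 = 24)
((-68 - 4*46)*W(4))/(-70842) = ((-68 - 4*46)*24)/(-70842) = ((-68 - 184)*24)*(-1/70842) = -252*24*(-1/70842) = -6048*(-1/70842) = 1008/11807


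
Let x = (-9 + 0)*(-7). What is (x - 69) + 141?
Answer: 135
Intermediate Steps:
x = 63 (x = -9*(-7) = 63)
(x - 69) + 141 = (63 - 69) + 141 = -6 + 141 = 135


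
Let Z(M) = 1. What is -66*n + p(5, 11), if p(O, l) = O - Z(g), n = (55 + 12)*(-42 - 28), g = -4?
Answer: 309544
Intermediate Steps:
n = -4690 (n = 67*(-70) = -4690)
p(O, l) = -1 + O (p(O, l) = O - 1*1 = O - 1 = -1 + O)
-66*n + p(5, 11) = -66*(-4690) + (-1 + 5) = 309540 + 4 = 309544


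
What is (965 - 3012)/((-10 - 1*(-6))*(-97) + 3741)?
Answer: -2047/4129 ≈ -0.49576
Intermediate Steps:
(965 - 3012)/((-10 - 1*(-6))*(-97) + 3741) = -2047/((-10 + 6)*(-97) + 3741) = -2047/(-4*(-97) + 3741) = -2047/(388 + 3741) = -2047/4129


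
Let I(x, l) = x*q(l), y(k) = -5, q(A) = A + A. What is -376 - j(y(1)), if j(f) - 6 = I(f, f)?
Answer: -432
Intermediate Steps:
q(A) = 2*A
I(x, l) = 2*l*x (I(x, l) = x*(2*l) = 2*l*x)
j(f) = 6 + 2*f² (j(f) = 6 + 2*f*f = 6 + 2*f²)
-376 - j(y(1)) = -376 - (6 + 2*(-5)²) = -376 - (6 + 2*25) = -376 - (6 + 50) = -376 - 1*56 = -376 - 56 = -432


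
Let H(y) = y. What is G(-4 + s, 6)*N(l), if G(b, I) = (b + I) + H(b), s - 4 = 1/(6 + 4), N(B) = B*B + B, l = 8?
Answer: 2232/5 ≈ 446.40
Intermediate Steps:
N(B) = B + B² (N(B) = B² + B = B + B²)
s = 41/10 (s = 4 + 1/(6 + 4) = 4 + 1/10 = 4 + ⅒ = 41/10 ≈ 4.1000)
G(b, I) = I + 2*b (G(b, I) = (b + I) + b = (I + b) + b = I + 2*b)
G(-4 + s, 6)*N(l) = (6 + 2*(-4 + 41/10))*(8*(1 + 8)) = (6 + 2*(⅒))*(8*9) = (6 + ⅕)*72 = (31/5)*72 = 2232/5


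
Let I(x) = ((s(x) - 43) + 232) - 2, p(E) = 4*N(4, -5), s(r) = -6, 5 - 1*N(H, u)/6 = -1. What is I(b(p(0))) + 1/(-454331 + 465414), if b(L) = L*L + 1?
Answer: 2006024/11083 ≈ 181.00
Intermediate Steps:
N(H, u) = 36 (N(H, u) = 30 - 6*(-1) = 30 + 6 = 36)
p(E) = 144 (p(E) = 4*36 = 144)
b(L) = 1 + L² (b(L) = L² + 1 = 1 + L²)
I(x) = 181 (I(x) = ((-6 - 43) + 232) - 2 = (-49 + 232) - 2 = 183 - 2 = 181)
I(b(p(0))) + 1/(-454331 + 465414) = 181 + 1/(-454331 + 465414) = 181 + 1/11083 = 2006024/11083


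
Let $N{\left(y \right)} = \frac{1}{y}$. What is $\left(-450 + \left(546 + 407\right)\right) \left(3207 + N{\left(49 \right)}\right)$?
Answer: $\frac{79043432}{49} \approx 1.6131 \cdot 10^{6}$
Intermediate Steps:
$\left(-450 + \left(546 + 407\right)\right) \left(3207 + N{\left(49 \right)}\right) = \left(-450 + \left(546 + 407\right)\right) \left(3207 + \frac{1}{49}\right) = \left(-450 + 953\right) \left(3207 + \frac{1}{49}\right) = 503 \cdot \frac{157144}{49} = \frac{79043432}{49}$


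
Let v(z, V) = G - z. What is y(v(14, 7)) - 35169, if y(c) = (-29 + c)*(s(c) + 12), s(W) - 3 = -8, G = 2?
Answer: -35456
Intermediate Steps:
s(W) = -5 (s(W) = 3 - 8 = -5)
v(z, V) = 2 - z
y(c) = -203 + 7*c (y(c) = (-29 + c)*(-5 + 12) = (-29 + c)*7 = -203 + 7*c)
y(v(14, 7)) - 35169 = (-203 + 7*(2 - 1*14)) - 35169 = (-203 + 7*(2 - 14)) - 35169 = (-203 + 7*(-12)) - 35169 = (-203 - 84) - 35169 = -287 - 35169 = -35456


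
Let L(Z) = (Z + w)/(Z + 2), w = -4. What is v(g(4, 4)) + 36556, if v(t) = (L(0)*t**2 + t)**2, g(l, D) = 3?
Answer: 36781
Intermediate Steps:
L(Z) = (-4 + Z)/(2 + Z) (L(Z) = (Z - 4)/(Z + 2) = (-4 + Z)/(2 + Z))
v(t) = (t - 2*t**2)**2 (v(t) = (((-4 + 0)/(2 + 0))*t**2 + t)**2 = ((-4/2)*t**2 + t)**2 = (((1/2)*(-4))*t**2 + t)**2 = (-2*t**2 + t)**2 = (t - 2*t**2)**2)
v(g(4, 4)) + 36556 = 3**2*(1 - 2*3)**2 + 36556 = 9*(1 - 6)**2 + 36556 = 9*(-5)**2 + 36556 = 9*25 + 36556 = 225 + 36556 = 36781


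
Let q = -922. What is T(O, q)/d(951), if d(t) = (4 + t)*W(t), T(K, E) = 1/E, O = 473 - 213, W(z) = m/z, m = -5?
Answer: 951/4402550 ≈ 0.00021601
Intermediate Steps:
W(z) = -5/z
O = 260
d(t) = -5*(4 + t)/t (d(t) = (4 + t)*(-5/t) = -5*(4 + t)/t)
T(O, q)/d(951) = 1/((-922)*(-5 - 20/951)) = -1/(922*(-5 - 20*1/951)) = -1/(922*(-5 - 20/951)) = -1/(922*(-4775/951)) = -1/922*(-951/4775) = 951/4402550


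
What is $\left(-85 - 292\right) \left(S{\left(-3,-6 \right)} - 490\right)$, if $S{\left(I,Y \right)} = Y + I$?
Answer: $188123$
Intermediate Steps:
$S{\left(I,Y \right)} = I + Y$
$\left(-85 - 292\right) \left(S{\left(-3,-6 \right)} - 490\right) = \left(-85 - 292\right) \left(\left(-3 - 6\right) - 490\right) = - 377 \left(-9 - 490\right) = \left(-377\right) \left(-499\right) = 188123$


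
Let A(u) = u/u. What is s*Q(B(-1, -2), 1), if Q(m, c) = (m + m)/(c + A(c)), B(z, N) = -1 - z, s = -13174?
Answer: 0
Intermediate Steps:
A(u) = 1
Q(m, c) = 2*m/(1 + c) (Q(m, c) = (m + m)/(c + 1) = (2*m)/(1 + c) = 2*m/(1 + c))
s*Q(B(-1, -2), 1) = -26348*(-1 - 1*(-1))/(1 + 1) = -26348*(-1 + 1)/2 = -26348*0/2 = -13174*0 = 0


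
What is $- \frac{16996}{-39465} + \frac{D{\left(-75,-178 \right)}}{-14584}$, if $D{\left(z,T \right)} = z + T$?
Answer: $\frac{257854309}{575557560} \approx 0.44801$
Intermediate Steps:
$D{\left(z,T \right)} = T + z$
$- \frac{16996}{-39465} + \frac{D{\left(-75,-178 \right)}}{-14584} = - \frac{16996}{-39465} + \frac{-178 - 75}{-14584} = \left(-16996\right) \left(- \frac{1}{39465}\right) - - \frac{253}{14584} = \frac{16996}{39465} + \frac{253}{14584} = \frac{257854309}{575557560}$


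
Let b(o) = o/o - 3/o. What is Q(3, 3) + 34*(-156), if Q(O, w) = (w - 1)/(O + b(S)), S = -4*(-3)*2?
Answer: -164408/31 ≈ -5303.5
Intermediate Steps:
S = 24 (S = 12*2 = 24)
b(o) = 1 - 3/o
Q(O, w) = (-1 + w)/(7/8 + O) (Q(O, w) = (w - 1)/(O + (-3 + 24)/24) = (-1 + w)/(O + (1/24)*21) = (-1 + w)/(O + 7/8) = (-1 + w)/(7/8 + O))
Q(3, 3) + 34*(-156) = 8*(-1 + 3)/(7 + 8*3) + 34*(-156) = 8*2/(7 + 24) - 5304 = 8*2/31 - 5304 = 8*(1/31)*2 - 5304 = 16/31 - 5304 = -164408/31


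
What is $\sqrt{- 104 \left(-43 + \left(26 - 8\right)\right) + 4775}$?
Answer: $5 \sqrt{295} \approx 85.878$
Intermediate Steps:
$\sqrt{- 104 \left(-43 + \left(26 - 8\right)\right) + 4775} = \sqrt{- 104 \left(-43 + 18\right) + 4775} = \sqrt{\left(-104\right) \left(-25\right) + 4775} = \sqrt{2600 + 4775} = \sqrt{7375} = 5 \sqrt{295}$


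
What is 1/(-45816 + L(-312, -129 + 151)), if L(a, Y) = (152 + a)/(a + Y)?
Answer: -29/1328648 ≈ -2.1827e-5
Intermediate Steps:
L(a, Y) = (152 + a)/(Y + a)
1/(-45816 + L(-312, -129 + 151)) = 1/(-45816 + (152 - 312)/((-129 + 151) - 312)) = 1/(-45816 - 160/(22 - 312)) = 1/(-45816 - 160/(-290)) = 1/(-45816 - 1/290*(-160)) = 1/(-45816 + 16/29) = 1/(-1328648/29) = -29/1328648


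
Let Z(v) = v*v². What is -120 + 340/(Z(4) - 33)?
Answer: -3380/31 ≈ -109.03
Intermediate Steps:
Z(v) = v³
-120 + 340/(Z(4) - 33) = -120 + 340/(4³ - 33) = -120 + 340/(64 - 33) = -120 + 340/31 = -3380/31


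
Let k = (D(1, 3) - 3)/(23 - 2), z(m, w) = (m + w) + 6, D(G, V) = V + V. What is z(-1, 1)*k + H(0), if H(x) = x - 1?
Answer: -1/7 ≈ -0.14286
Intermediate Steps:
D(G, V) = 2*V
z(m, w) = 6 + m + w
k = 1/7 (k = (2*3 - 3)/(23 - 2) = (6 - 3)/21 = 3*(1/21) = 1/7 ≈ 0.14286)
H(x) = -1 + x
z(-1, 1)*k + H(0) = (6 - 1 + 1)*(1/7) + (-1 + 0) = 6*(1/7) - 1 = 6/7 - 1 = -1/7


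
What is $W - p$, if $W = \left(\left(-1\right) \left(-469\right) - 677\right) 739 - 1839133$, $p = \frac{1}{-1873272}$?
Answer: $- \frac{3733140738839}{1873272} \approx -1.9928 \cdot 10^{6}$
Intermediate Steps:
$p = - \frac{1}{1873272} \approx -5.3383 \cdot 10^{-7}$
$W = -1992845$ ($W = \left(469 - 677\right) 739 - 1839133 = \left(-208\right) 739 - 1839133 = -153712 - 1839133 = -1992845$)
$W - p = -1992845 - - \frac{1}{1873272} = -1992845 + \frac{1}{1873272} = - \frac{3733140738839}{1873272}$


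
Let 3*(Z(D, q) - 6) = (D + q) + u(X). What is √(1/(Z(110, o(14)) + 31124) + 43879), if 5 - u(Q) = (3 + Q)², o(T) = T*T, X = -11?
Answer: √384726147696862/93637 ≈ 209.47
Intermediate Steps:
o(T) = T²
u(Q) = 5 - (3 + Q)²
Z(D, q) = -41/3 + D/3 + q/3 (Z(D, q) = 6 + ((D + q) + (5 - (3 - 11)²))/3 = 6 + ((D + q) + (5 - 1*(-8)²))/3 = 6 + ((D + q) + (5 - 1*64))/3 = 6 + ((D + q) + (5 - 64))/3 = 6 + ((D + q) - 59)/3 = 6 + (-59 + D + q)/3 = 6 + (-59/3 + D/3 + q/3) = -41/3 + D/3 + q/3)
√(1/(Z(110, o(14)) + 31124) + 43879) = √(1/((-41/3 + (⅓)*110 + (⅓)*14²) + 31124) + 43879) = √(1/((-41/3 + 110/3 + (⅓)*196) + 31124) + 43879) = √(1/((-41/3 + 110/3 + 196/3) + 31124) + 43879) = √(1/(265/3 + 31124) + 43879) = √(1/(93637/3) + 43879) = √(3/93637 + 43879) = √(4108697926/93637) = √384726147696862/93637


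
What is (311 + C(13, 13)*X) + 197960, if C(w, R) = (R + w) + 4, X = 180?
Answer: 203671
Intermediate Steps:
C(w, R) = 4 + R + w
(311 + C(13, 13)*X) + 197960 = (311 + (4 + 13 + 13)*180) + 197960 = (311 + 30*180) + 197960 = (311 + 5400) + 197960 = 5711 + 197960 = 203671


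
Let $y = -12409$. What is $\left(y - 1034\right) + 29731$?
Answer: $16288$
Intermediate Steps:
$\left(y - 1034\right) + 29731 = \left(-12409 - 1034\right) + 29731 = -13443 + 29731 = 16288$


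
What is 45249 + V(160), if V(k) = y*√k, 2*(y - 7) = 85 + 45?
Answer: 45249 + 288*√10 ≈ 46160.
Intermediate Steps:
y = 72 (y = 7 + (85 + 45)/2 = 7 + (½)*130 = 7 + 65 = 72)
V(k) = 72*√k
45249 + V(160) = 45249 + 72*√160 = 45249 + 72*(4*√10) = 45249 + 288*√10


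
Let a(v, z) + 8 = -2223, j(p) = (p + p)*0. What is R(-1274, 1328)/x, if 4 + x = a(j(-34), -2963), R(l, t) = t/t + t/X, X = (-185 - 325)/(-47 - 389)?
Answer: -289759/569925 ≈ -0.50842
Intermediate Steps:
j(p) = 0 (j(p) = (2*p)*0 = 0)
X = 255/218 (X = -510/(-436) = -510*(-1/436) = 255/218 ≈ 1.1697)
R(l, t) = 1 + 218*t/255 (R(l, t) = t/t + t/(255/218) = 1 + t*(218/255) = 1 + 218*t/255)
a(v, z) = -2231 (a(v, z) = -8 - 2223 = -2231)
x = -2235 (x = -4 - 2231 = -2235)
R(-1274, 1328)/x = (1 + (218/255)*1328)/(-2235) = (1 + 289504/255)*(-1/2235) = (289759/255)*(-1/2235) = -289759/569925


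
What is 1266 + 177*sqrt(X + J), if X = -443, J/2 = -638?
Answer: 1266 + 531*I*sqrt(191) ≈ 1266.0 + 7338.6*I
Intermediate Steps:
J = -1276 (J = 2*(-638) = -1276)
1266 + 177*sqrt(X + J) = 1266 + 177*sqrt(-443 - 1276) = 1266 + 177*sqrt(-1719) = 1266 + 177*(3*I*sqrt(191)) = 1266 + 531*I*sqrt(191)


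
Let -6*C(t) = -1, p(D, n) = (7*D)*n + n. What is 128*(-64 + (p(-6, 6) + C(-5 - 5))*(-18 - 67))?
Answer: 7999424/3 ≈ 2.6665e+6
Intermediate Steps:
p(D, n) = n + 7*D*n (p(D, n) = 7*D*n + n = n + 7*D*n)
C(t) = ⅙ (C(t) = -⅙*(-1) = ⅙)
128*(-64 + (p(-6, 6) + C(-5 - 5))*(-18 - 67)) = 128*(-64 + (6*(1 + 7*(-6)) + ⅙)*(-18 - 67)) = 128*(-64 + (6*(1 - 42) + ⅙)*(-85)) = 128*(-64 + (6*(-41) + ⅙)*(-85)) = 128*(-64 + (-246 + ⅙)*(-85)) = 128*(-64 - 1475/6*(-85)) = 128*(-64 + 125375/6) = 128*(124991/6) = 7999424/3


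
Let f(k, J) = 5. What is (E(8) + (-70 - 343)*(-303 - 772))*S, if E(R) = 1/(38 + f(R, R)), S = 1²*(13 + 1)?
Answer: 267272964/43 ≈ 6.2156e+6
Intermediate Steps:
S = 14 (S = 1*14 = 14)
E(R) = 1/43 (E(R) = 1/(38 + 5) = 1/43)
(E(8) + (-70 - 343)*(-303 - 772))*S = (1/43 + (-70 - 343)*(-303 - 772))*14 = (1/43 - 413*(-1075))*14 = (1/43 + 443975)*14 = (19090926/43)*14 = 267272964/43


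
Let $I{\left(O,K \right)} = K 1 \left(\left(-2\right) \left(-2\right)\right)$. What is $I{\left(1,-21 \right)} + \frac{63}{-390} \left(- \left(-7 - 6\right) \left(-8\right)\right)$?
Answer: $- \frac{336}{5} \approx -67.2$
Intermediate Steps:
$I{\left(O,K \right)} = 4 K$ ($I{\left(O,K \right)} = K 4 = 4 K$)
$I{\left(1,-21 \right)} + \frac{63}{-390} \left(- \left(-7 - 6\right) \left(-8\right)\right) = 4 \left(-21\right) + \frac{63}{-390} \left(- \left(-7 - 6\right) \left(-8\right)\right) = -84 + 63 \left(- \frac{1}{390}\right) \left(- \left(-13\right) \left(-8\right)\right) = -84 - \frac{21 \left(\left(-1\right) 104\right)}{130} = -84 - - \frac{84}{5} = -84 + \frac{84}{5} = - \frac{336}{5}$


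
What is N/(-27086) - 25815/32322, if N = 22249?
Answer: -118196439/72956141 ≈ -1.6201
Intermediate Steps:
N/(-27086) - 25815/32322 = 22249/(-27086) - 25815/32322 = 22249*(-1/27086) - 25815*1/32322 = -22249/27086 - 8605/10774 = -118196439/72956141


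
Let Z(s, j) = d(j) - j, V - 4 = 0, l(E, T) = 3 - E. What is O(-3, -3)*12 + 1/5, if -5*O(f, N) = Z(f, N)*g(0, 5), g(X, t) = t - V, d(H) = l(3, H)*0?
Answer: -7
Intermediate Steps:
d(H) = 0 (d(H) = (3 - 1*3)*0 = (3 - 3)*0 = 0*0 = 0)
V = 4 (V = 4 + 0 = 4)
g(X, t) = -4 + t (g(X, t) = t - 1*4 = t - 4 = -4 + t)
Z(s, j) = -j (Z(s, j) = 0 - j = -j)
O(f, N) = N/5 (O(f, N) = -(-N)*(-4 + 5)/5 = -(-N)/5 = -(-1)*N/5 = N/5)
O(-3, -3)*12 + 1/5 = ((⅕)*(-3))*12 + 1/5 = -⅗*12 + ⅕ = -36/5 + ⅕ = -7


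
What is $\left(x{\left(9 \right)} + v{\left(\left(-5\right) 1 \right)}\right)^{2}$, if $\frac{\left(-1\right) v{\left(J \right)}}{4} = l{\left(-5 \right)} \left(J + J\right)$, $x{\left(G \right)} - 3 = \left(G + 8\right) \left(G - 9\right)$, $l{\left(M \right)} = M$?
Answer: $38809$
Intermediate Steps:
$x{\left(G \right)} = 3 + \left(-9 + G\right) \left(8 + G\right)$ ($x{\left(G \right)} = 3 + \left(G + 8\right) \left(G - 9\right) = 3 + \left(8 + G\right) \left(-9 + G\right) = 3 + \left(-9 + G\right) \left(8 + G\right)$)
$v{\left(J \right)} = 40 J$ ($v{\left(J \right)} = - 4 \left(- 5 \left(J + J\right)\right) = - 4 \left(- 5 \cdot 2 J\right) = - 4 \left(- 10 J\right) = 40 J$)
$\left(x{\left(9 \right)} + v{\left(\left(-5\right) 1 \right)}\right)^{2} = \left(\left(-69 + 9^{2} - 9\right) + 40 \left(\left(-5\right) 1\right)\right)^{2} = \left(\left(-69 + 81 - 9\right) + 40 \left(-5\right)\right)^{2} = \left(3 - 200\right)^{2} = \left(-197\right)^{2} = 38809$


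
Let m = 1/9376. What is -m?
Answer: -1/9376 ≈ -0.00010666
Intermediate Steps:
m = 1/9376 ≈ 0.00010666
-m = -1*1/9376 = -1/9376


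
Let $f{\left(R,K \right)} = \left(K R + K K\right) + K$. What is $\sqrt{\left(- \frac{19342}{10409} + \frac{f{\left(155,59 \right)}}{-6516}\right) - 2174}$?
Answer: $\frac{i \sqrt{278289389077784497}}{11304174} \approx 46.667 i$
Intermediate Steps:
$f{\left(R,K \right)} = K + K^{2} + K R$ ($f{\left(R,K \right)} = \left(K R + K^{2}\right) + K = \left(K^{2} + K R\right) + K = K + K^{2} + K R$)
$\sqrt{\left(- \frac{19342}{10409} + \frac{f{\left(155,59 \right)}}{-6516}\right) - 2174} = \sqrt{\left(- \frac{19342}{10409} + \frac{59 \left(1 + 59 + 155\right)}{-6516}\right) - 2174} = \sqrt{\left(\left(-19342\right) \frac{1}{10409} + 59 \cdot 215 \left(- \frac{1}{6516}\right)\right) - 2174} = \sqrt{\left(- \frac{19342}{10409} + 12685 \left(- \frac{1}{6516}\right)\right) - 2174} = \sqrt{\left(- \frac{19342}{10409} - \frac{12685}{6516}\right) - 2174} = \sqrt{- \frac{258070637}{67825044} - 2174} = \sqrt{- \frac{147709716293}{67825044}} = \frac{i \sqrt{278289389077784497}}{11304174}$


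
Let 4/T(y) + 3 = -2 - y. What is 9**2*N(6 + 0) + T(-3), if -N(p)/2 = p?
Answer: -974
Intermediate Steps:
T(y) = 4/(-5 - y) (T(y) = 4/(-3 + (-2 - y)) = 4/(-5 - y))
N(p) = -2*p
9**2*N(6 + 0) + T(-3) = 9**2*(-2*(6 + 0)) - 4/(5 - 3) = 81*(-2*6) - 4/2 = 81*(-12) - 4*1/2 = -972 - 2 = -974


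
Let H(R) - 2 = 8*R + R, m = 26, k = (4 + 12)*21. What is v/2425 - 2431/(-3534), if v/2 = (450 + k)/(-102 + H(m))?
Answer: 397754449/574186650 ≈ 0.69273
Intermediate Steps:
k = 336 (k = 16*21 = 336)
H(R) = 2 + 9*R (H(R) = 2 + (8*R + R) = 2 + 9*R)
v = 786/67 (v = 2*((450 + 336)/(-102 + (2 + 9*26))) = 2*(786/(-102 + (2 + 234))) = 2*(786/(-102 + 236)) = 2*(786/134) = 2*(786*(1/134)) = 2*(393/67) = 786/67 ≈ 11.731)
v/2425 - 2431/(-3534) = (786/67)/2425 - 2431/(-3534) = (786/67)*(1/2425) - 2431*(-1/3534) = 786/162475 + 2431/3534 = 397754449/574186650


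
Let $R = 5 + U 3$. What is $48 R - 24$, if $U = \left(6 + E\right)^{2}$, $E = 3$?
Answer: $11880$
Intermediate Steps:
$U = 81$ ($U = \left(6 + 3\right)^{2} = 9^{2} = 81$)
$R = 248$ ($R = 5 + 81 \cdot 3 = 5 + 243 = 248$)
$48 R - 24 = 48 \cdot 248 - 24 = 11904 - 24 = 11880$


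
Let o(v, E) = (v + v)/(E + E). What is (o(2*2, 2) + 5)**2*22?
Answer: 1078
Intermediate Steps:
o(v, E) = v/E (o(v, E) = (2*v)/((2*E)) = (2*v)*(1/(2*E)) = v/E)
(o(2*2, 2) + 5)**2*22 = ((2*2)/2 + 5)**2*22 = (4*(1/2) + 5)**2*22 = (2 + 5)**2*22 = 7**2*22 = 49*22 = 1078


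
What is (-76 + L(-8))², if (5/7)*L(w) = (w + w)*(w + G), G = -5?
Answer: 1157776/25 ≈ 46311.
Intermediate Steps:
L(w) = 14*w*(-5 + w)/5 (L(w) = 7*((w + w)*(w - 5))/5 = 7*((2*w)*(-5 + w))/5 = 7*(2*w*(-5 + w))/5 = 14*w*(-5 + w)/5)
(-76 + L(-8))² = (-76 + (14/5)*(-8)*(-5 - 8))² = (-76 + (14/5)*(-8)*(-13))² = (-76 + 1456/5)² = (1076/5)² = 1157776/25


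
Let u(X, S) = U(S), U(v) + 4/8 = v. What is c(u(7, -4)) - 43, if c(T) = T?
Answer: -95/2 ≈ -47.500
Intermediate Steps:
U(v) = -½ + v
u(X, S) = -½ + S
c(u(7, -4)) - 43 = (-½ - 4) - 43 = -9/2 - 43 = -95/2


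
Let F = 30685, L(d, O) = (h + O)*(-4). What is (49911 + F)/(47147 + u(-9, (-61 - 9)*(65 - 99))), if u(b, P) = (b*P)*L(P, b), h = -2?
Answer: -80596/895333 ≈ -0.090018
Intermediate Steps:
L(d, O) = 8 - 4*O (L(d, O) = (-2 + O)*(-4) = 8 - 4*O)
u(b, P) = P*b*(8 - 4*b) (u(b, P) = (b*P)*(8 - 4*b) = (P*b)*(8 - 4*b) = P*b*(8 - 4*b))
(49911 + F)/(47147 + u(-9, (-61 - 9)*(65 - 99))) = (49911 + 30685)/(47147 + 4*((-61 - 9)*(65 - 99))*(-9)*(2 - 1*(-9))) = 80596/(47147 + 4*(-70*(-34))*(-9)*(2 + 9)) = 80596/(47147 + 4*2380*(-9)*11) = 80596/(47147 - 942480) = 80596/(-895333) = 80596*(-1/895333) = -80596/895333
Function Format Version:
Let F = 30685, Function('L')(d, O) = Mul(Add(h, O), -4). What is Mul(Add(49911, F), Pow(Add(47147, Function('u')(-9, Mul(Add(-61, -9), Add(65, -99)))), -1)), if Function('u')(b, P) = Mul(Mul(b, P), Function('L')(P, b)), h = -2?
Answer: Rational(-80596, 895333) ≈ -0.090018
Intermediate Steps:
Function('L')(d, O) = Add(8, Mul(-4, O)) (Function('L')(d, O) = Mul(Add(-2, O), -4) = Add(8, Mul(-4, O)))
Function('u')(b, P) = Mul(P, b, Add(8, Mul(-4, b))) (Function('u')(b, P) = Mul(Mul(b, P), Add(8, Mul(-4, b))) = Mul(Mul(P, b), Add(8, Mul(-4, b))) = Mul(P, b, Add(8, Mul(-4, b))))
Mul(Add(49911, F), Pow(Add(47147, Function('u')(-9, Mul(Add(-61, -9), Add(65, -99)))), -1)) = Mul(Add(49911, 30685), Pow(Add(47147, Mul(4, Mul(Add(-61, -9), Add(65, -99)), -9, Add(2, Mul(-1, -9)))), -1)) = Mul(80596, Pow(Add(47147, Mul(4, Mul(-70, -34), -9, Add(2, 9))), -1)) = Mul(80596, Pow(Add(47147, Mul(4, 2380, -9, 11)), -1)) = Mul(80596, Pow(Add(47147, -942480), -1)) = Mul(80596, Pow(-895333, -1)) = Mul(80596, Rational(-1, 895333)) = Rational(-80596, 895333)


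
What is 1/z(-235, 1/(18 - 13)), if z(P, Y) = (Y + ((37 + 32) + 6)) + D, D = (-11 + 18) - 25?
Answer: 5/286 ≈ 0.017483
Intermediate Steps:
D = -18 (D = 7 - 25 = -18)
z(P, Y) = 57 + Y (z(P, Y) = (Y + ((37 + 32) + 6)) - 18 = (Y + (69 + 6)) - 18 = (Y + 75) - 18 = (75 + Y) - 18 = 57 + Y)
1/z(-235, 1/(18 - 13)) = 1/(57 + 1/(18 - 13)) = 1/(57 + 1/5) = 1/(57 + ⅕) = 1/(286/5) = 5/286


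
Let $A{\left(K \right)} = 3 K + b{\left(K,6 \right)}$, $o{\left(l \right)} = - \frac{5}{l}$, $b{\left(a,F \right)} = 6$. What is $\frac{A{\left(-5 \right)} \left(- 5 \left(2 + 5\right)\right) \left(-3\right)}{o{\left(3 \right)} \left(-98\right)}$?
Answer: $- \frac{81}{14} \approx -5.7857$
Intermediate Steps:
$A{\left(K \right)} = 6 + 3 K$ ($A{\left(K \right)} = 3 K + 6 = 6 + 3 K$)
$\frac{A{\left(-5 \right)} \left(- 5 \left(2 + 5\right)\right) \left(-3\right)}{o{\left(3 \right)} \left(-98\right)} = \frac{\left(6 + 3 \left(-5\right)\right) \left(- 5 \left(2 + 5\right)\right) \left(-3\right)}{- \frac{5}{3} \left(-98\right)} = \frac{\left(6 - 15\right) \left(\left(-5\right) 7\right) \left(-3\right)}{\left(-5\right) \frac{1}{3} \left(-98\right)} = \frac{\left(-9\right) \left(-35\right) \left(-3\right)}{\left(- \frac{5}{3}\right) \left(-98\right)} = \frac{315 \left(-3\right)}{\frac{490}{3}} = \left(-945\right) \frac{3}{490} = - \frac{81}{14}$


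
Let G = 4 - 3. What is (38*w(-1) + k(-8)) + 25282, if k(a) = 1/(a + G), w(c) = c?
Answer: 176707/7 ≈ 25244.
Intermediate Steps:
G = 1
k(a) = 1/(1 + a) (k(a) = 1/(a + 1) = 1/(1 + a))
(38*w(-1) + k(-8)) + 25282 = (38*(-1) + 1/(1 - 8)) + 25282 = (-38 + 1/(-7)) + 25282 = (-38 - 1/7) + 25282 = -267/7 + 25282 = 176707/7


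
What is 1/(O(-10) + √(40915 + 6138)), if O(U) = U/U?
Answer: -1/47052 + √47053/47052 ≈ 0.0045889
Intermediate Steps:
O(U) = 1
1/(O(-10) + √(40915 + 6138)) = 1/(1 + √(40915 + 6138)) = 1/(1 + √47053)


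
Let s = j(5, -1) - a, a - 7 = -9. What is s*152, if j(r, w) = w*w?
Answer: 456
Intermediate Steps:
j(r, w) = w²
a = -2 (a = 7 - 9 = -2)
s = 3 (s = (-1)² - 1*(-2) = 1 + 2 = 3)
s*152 = 3*152 = 456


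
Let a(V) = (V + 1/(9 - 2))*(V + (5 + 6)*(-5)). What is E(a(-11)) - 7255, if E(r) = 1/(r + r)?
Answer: -72782153/10032 ≈ -7255.0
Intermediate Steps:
a(V) = (-55 + V)*(⅐ + V) (a(V) = (V + 1/7)*(V + 11*(-5)) = (V + ⅐)*(V - 55) = (⅐ + V)*(-55 + V) = (-55 + V)*(⅐ + V))
E(r) = 1/(2*r)
E(a(-11)) - 7255 = 1/(2*(-55/7 + (-11)² - 384/7*(-11))) - 7255 = 1/(2*(-55/7 + 121 + 4224/7)) - 7255 = 1/(2*(5016/7)) - 7255 = (½)*(7/5016) - 7255 = 7/10032 - 7255 = -72782153/10032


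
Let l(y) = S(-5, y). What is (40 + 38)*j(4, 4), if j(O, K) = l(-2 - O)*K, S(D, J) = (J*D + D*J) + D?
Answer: 17160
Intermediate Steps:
S(D, J) = D + 2*D*J (S(D, J) = (D*J + D*J) + D = 2*D*J + D = D + 2*D*J)
l(y) = -5 - 10*y (l(y) = -5*(1 + 2*y) = -5 - 10*y)
j(O, K) = K*(15 + 10*O) (j(O, K) = (-5 - 10*(-2 - O))*K = (-5 + (20 + 10*O))*K = (15 + 10*O)*K = K*(15 + 10*O))
(40 + 38)*j(4, 4) = (40 + 38)*(5*4*(3 + 2*4)) = 78*(5*4*(3 + 8)) = 78*(5*4*11) = 78*220 = 17160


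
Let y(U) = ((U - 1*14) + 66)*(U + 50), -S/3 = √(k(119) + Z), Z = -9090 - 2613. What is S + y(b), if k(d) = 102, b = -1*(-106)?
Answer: 24648 - 9*I*√1289 ≈ 24648.0 - 323.12*I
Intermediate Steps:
b = 106
Z = -11703
S = -9*I*√1289 (S = -3*√(102 - 11703) = -9*I*√1289 ≈ -323.12*I)
y(U) = (50 + U)*(52 + U) (y(U) = ((U - 14) + 66)*(50 + U) = ((-14 + U) + 66)*(50 + U) = (52 + U)*(50 + U) = (50 + U)*(52 + U))
S + y(b) = -9*I*√1289 + (2600 + 106² + 102*106) = -9*I*√1289 + (2600 + 11236 + 10812) = -9*I*√1289 + 24648 = 24648 - 9*I*√1289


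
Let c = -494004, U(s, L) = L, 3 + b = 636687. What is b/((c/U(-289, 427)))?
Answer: -3236477/5881 ≈ -550.33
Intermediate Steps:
b = 636684 (b = -3 + 636687 = 636684)
b/((c/U(-289, 427))) = 636684/((-494004/427)) = 636684/((-494004*1/427)) = 636684/(-70572/61) = 636684*(-61/70572) = -3236477/5881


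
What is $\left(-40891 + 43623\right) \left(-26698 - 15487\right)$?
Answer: $-115249420$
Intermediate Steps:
$\left(-40891 + 43623\right) \left(-26698 - 15487\right) = 2732 \left(-42185\right) = -115249420$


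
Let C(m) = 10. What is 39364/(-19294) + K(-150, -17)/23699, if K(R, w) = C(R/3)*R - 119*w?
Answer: -461398337/228624253 ≈ -2.0182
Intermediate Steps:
K(R, w) = -119*w + 10*R (K(R, w) = 10*R - 119*w = -119*w + 10*R)
39364/(-19294) + K(-150, -17)/23699 = 39364/(-19294) + (-119*(-17) + 10*(-150))/23699 = 39364*(-1/19294) + (2023 - 1500)*(1/23699) = -19682/9647 + 523*(1/23699) = -19682/9647 + 523/23699 = -461398337/228624253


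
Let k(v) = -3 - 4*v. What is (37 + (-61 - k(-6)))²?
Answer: 2025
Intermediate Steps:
(37 + (-61 - k(-6)))² = (37 + (-61 - (-3 - 4*(-6))))² = (37 + (-61 - (-3 + 24)))² = (37 + (-61 - 1*21))² = (37 + (-61 - 21))² = (37 - 82)² = (-45)² = 2025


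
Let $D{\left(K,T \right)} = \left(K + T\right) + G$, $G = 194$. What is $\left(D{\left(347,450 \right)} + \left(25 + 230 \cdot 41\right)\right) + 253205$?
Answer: $263651$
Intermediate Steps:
$D{\left(K,T \right)} = 194 + K + T$ ($D{\left(K,T \right)} = \left(K + T\right) + 194 = 194 + K + T$)
$\left(D{\left(347,450 \right)} + \left(25 + 230 \cdot 41\right)\right) + 253205 = \left(\left(194 + 347 + 450\right) + \left(25 + 230 \cdot 41\right)\right) + 253205 = \left(991 + \left(25 + 9430\right)\right) + 253205 = \left(991 + 9455\right) + 253205 = 10446 + 253205 = 263651$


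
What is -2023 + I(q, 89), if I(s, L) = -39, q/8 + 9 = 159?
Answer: -2062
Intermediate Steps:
q = 1200 (q = -72 + 8*159 = -72 + 1272 = 1200)
-2023 + I(q, 89) = -2023 - 39 = -2062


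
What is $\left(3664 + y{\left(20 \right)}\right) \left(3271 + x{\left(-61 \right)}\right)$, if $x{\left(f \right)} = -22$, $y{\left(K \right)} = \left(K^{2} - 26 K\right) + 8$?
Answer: $11540448$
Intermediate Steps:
$y{\left(K \right)} = 8 + K^{2} - 26 K$
$\left(3664 + y{\left(20 \right)}\right) \left(3271 + x{\left(-61 \right)}\right) = \left(3664 + \left(8 + 20^{2} - 520\right)\right) \left(3271 - 22\right) = \left(3664 + \left(8 + 400 - 520\right)\right) 3249 = \left(3664 - 112\right) 3249 = 3552 \cdot 3249 = 11540448$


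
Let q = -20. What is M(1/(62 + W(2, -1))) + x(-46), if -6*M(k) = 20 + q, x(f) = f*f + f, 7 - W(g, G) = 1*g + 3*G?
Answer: 2070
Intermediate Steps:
W(g, G) = 7 - g - 3*G (W(g, G) = 7 - (1*g + 3*G) = 7 - (g + 3*G) = 7 + (-g - 3*G) = 7 - g - 3*G)
x(f) = f + f**2 (x(f) = f**2 + f = f + f**2)
M(k) = 0 (M(k) = -(20 - 20)/6 = -1/6*0 = 0)
M(1/(62 + W(2, -1))) + x(-46) = 0 - 46*(1 - 46) = 0 - 46*(-45) = 0 + 2070 = 2070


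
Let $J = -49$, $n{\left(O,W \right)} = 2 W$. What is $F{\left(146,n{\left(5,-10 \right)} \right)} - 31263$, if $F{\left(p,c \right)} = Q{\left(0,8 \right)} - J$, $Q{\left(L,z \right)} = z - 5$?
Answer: $-31211$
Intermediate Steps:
$Q{\left(L,z \right)} = -5 + z$
$F{\left(p,c \right)} = 52$ ($F{\left(p,c \right)} = \left(-5 + 8\right) - -49 = 3 + 49 = 52$)
$F{\left(146,n{\left(5,-10 \right)} \right)} - 31263 = 52 - 31263 = -31211$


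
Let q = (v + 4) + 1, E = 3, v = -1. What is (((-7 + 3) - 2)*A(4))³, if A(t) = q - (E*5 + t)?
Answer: 729000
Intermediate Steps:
q = 4 (q = (-1 + 4) + 1 = 3 + 1 = 4)
A(t) = -11 - t (A(t) = 4 - (3*5 + t) = 4 - (15 + t) = 4 + (-15 - t) = -11 - t)
(((-7 + 3) - 2)*A(4))³ = (((-7 + 3) - 2)*(-11 - 1*4))³ = ((-4 - 2)*(-11 - 4))³ = (-6*(-15))³ = 90³ = 729000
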